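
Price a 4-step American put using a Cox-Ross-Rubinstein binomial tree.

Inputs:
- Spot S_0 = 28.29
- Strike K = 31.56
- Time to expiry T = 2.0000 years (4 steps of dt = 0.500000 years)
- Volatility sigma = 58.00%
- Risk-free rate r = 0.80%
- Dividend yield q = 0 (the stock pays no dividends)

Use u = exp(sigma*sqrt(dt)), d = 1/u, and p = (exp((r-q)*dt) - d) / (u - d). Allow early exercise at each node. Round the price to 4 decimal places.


dt = T/N = 0.500000
u = exp(sigma*sqrt(dt)) = 1.507002; d = 1/u = 0.663569
p = (exp((r-q)*dt) - d) / (u - d) = 0.403635
Discount per step: exp(-r*dt) = 0.996008
Stock lattice S(k, i) with i counting down-moves:
  k=0: S(0,0) = 28.2900
  k=1: S(1,0) = 42.6331; S(1,1) = 18.7724
  k=2: S(2,0) = 64.2481; S(2,1) = 28.2900; S(2,2) = 12.4568
  k=3: S(3,0) = 96.8220; S(3,1) = 42.6331; S(3,2) = 18.7724; S(3,3) = 8.2659
  k=4: S(4,0) = 145.9109; S(4,1) = 64.2481; S(4,2) = 28.2900; S(4,3) = 12.4568; S(4,4) = 5.4850
Terminal payoffs V(N, i) = max(K - S_T, 0):
  V(4,0) = 0.000000; V(4,1) = 0.000000; V(4,2) = 3.270000; V(4,3) = 19.103227; V(4,4) = 26.074980
Backward induction: V(k, i) = exp(-r*dt) * [p * V(k+1, i) + (1-p) * V(k+1, i+1)]; then take max(V_cont, immediate exercise) for American.
  V(3,0) = exp(-r*dt) * [p*0.000000 + (1-p)*0.000000] = 0.000000; exercise = 0.000000; V(3,0) = max -> 0.000000
  V(3,1) = exp(-r*dt) * [p*0.000000 + (1-p)*3.270000] = 1.942329; exercise = 0.000000; V(3,1) = max -> 1.942329
  V(3,2) = exp(-r*dt) * [p*3.270000 + (1-p)*19.103227] = 12.661636; exercise = 12.787624; V(3,2) = max -> 12.787624
  V(3,3) = exp(-r*dt) * [p*19.103227 + (1-p)*26.074980] = 23.168079; exercise = 23.294067; V(3,3) = max -> 23.294067
  V(2,0) = exp(-r*dt) * [p*0.000000 + (1-p)*1.942329] = 1.153713; exercise = 0.000000; V(2,0) = max -> 1.153713
  V(2,1) = exp(-r*dt) * [p*1.942329 + (1-p)*12.787624] = 8.376511; exercise = 3.270000; V(2,1) = max -> 8.376511
  V(2,2) = exp(-r*dt) * [p*12.787624 + (1-p)*23.294067] = 18.977239; exercise = 19.103227; V(2,2) = max -> 19.103227
  V(1,0) = exp(-r*dt) * [p*1.153713 + (1-p)*8.376511] = 5.439337; exercise = 0.000000; V(1,0) = max -> 5.439337
  V(1,1) = exp(-r*dt) * [p*8.376511 + (1-p)*19.103227] = 14.714574; exercise = 12.787624; V(1,1) = max -> 14.714574
  V(0,0) = exp(-r*dt) * [p*5.439337 + (1-p)*14.714574] = 10.926969; exercise = 3.270000; V(0,0) = max -> 10.926969

Answer: Price = V(0,0) = 10.9270


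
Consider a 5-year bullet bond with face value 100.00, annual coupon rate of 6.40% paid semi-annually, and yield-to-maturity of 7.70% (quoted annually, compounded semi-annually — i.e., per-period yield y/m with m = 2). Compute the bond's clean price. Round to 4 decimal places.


Coupon per period c = face * coupon_rate / m = 3.200000
Periods per year m = 2; per-period yield y/m = 0.038500
Number of cashflows N = 10
Cashflows (t years, CF_t, discount factor 1/(1+y/m)^(m*t), PV):
  t = 0.5000: CF_t = 3.200000, DF = 0.962927, PV = 3.081367
  t = 1.0000: CF_t = 3.200000, DF = 0.927229, PV = 2.967133
  t = 1.5000: CF_t = 3.200000, DF = 0.892854, PV = 2.857133
  t = 2.0000: CF_t = 3.200000, DF = 0.859754, PV = 2.751211
  t = 2.5000: CF_t = 3.200000, DF = 0.827880, PV = 2.649217
  t = 3.0000: CF_t = 3.200000, DF = 0.797188, PV = 2.551003
  t = 3.5000: CF_t = 3.200000, DF = 0.767635, PV = 2.456430
  t = 4.0000: CF_t = 3.200000, DF = 0.739176, PV = 2.365364
  t = 4.5000: CF_t = 3.200000, DF = 0.711773, PV = 2.277674
  t = 5.0000: CF_t = 103.200000, DF = 0.685386, PV = 70.731796
Price P = sum_t PV_t = 94.688329

Answer: Price = 94.6883


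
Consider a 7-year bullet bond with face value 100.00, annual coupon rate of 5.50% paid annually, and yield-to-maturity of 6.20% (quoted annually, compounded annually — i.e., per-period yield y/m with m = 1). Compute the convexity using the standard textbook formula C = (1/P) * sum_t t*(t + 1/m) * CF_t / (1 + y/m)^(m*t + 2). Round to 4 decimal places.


Coupon per period c = face * coupon_rate / m = 5.500000
Periods per year m = 1; per-period yield y/m = 0.062000
Number of cashflows N = 7
Cashflows (t years, CF_t, discount factor 1/(1+y/m)^(m*t), PV):
  t = 1.0000: CF_t = 5.500000, DF = 0.941620, PV = 5.178908
  t = 2.0000: CF_t = 5.500000, DF = 0.886647, PV = 4.876561
  t = 3.0000: CF_t = 5.500000, DF = 0.834885, PV = 4.591865
  t = 4.0000: CF_t = 5.500000, DF = 0.786144, PV = 4.323790
  t = 5.0000: CF_t = 5.500000, DF = 0.740248, PV = 4.071366
  t = 6.0000: CF_t = 5.500000, DF = 0.697032, PV = 3.833678
  t = 7.0000: CF_t = 105.500000, DF = 0.656339, PV = 69.243792
Price P = sum_t PV_t = 96.119959
Convexity numerator sum_t t*(t + 1/m) * CF_t / (1+y/m)^(m*t + 2):
  t = 1.0000: term = 9.183731
  t = 2.0000: term = 25.942742
  t = 3.0000: term = 48.856388
  t = 4.0000: term = 76.673552
  t = 5.0000: term = 108.295978
  t = 6.0000: term = 142.763059
  t = 7.0000: term = 3438.110541
Convexity = (1/P) * sum = 3849.825991 / 96.119959 = 40.052306

Answer: Convexity = 40.0523


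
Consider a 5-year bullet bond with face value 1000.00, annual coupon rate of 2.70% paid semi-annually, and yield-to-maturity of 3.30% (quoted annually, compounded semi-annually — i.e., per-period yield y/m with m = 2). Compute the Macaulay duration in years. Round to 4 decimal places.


Answer: Macaulay duration = 4.7057 years

Derivation:
Coupon per period c = face * coupon_rate / m = 13.500000
Periods per year m = 2; per-period yield y/m = 0.016500
Number of cashflows N = 10
Cashflows (t years, CF_t, discount factor 1/(1+y/m)^(m*t), PV):
  t = 0.5000: CF_t = 13.500000, DF = 0.983768, PV = 13.280866
  t = 1.0000: CF_t = 13.500000, DF = 0.967799, PV = 13.065288
  t = 1.5000: CF_t = 13.500000, DF = 0.952090, PV = 12.853210
  t = 2.0000: CF_t = 13.500000, DF = 0.936635, PV = 12.644575
  t = 2.5000: CF_t = 13.500000, DF = 0.921432, PV = 12.439326
  t = 3.0000: CF_t = 13.500000, DF = 0.906475, PV = 12.237409
  t = 3.5000: CF_t = 13.500000, DF = 0.891761, PV = 12.038769
  t = 4.0000: CF_t = 13.500000, DF = 0.877285, PV = 11.843354
  t = 4.5000: CF_t = 13.500000, DF = 0.863045, PV = 11.651111
  t = 5.0000: CF_t = 1013.500000, DF = 0.849036, PV = 860.498115
Price P = sum_t PV_t = 972.552023
Macaulay numerator sum_t t * PV_t:
  t * PV_t at t = 0.5000: 6.640433
  t * PV_t at t = 1.0000: 13.065288
  t * PV_t at t = 1.5000: 19.279816
  t * PV_t at t = 2.0000: 25.289150
  t * PV_t at t = 2.5000: 31.098315
  t * PV_t at t = 3.0000: 36.712227
  t * PV_t at t = 3.5000: 42.135692
  t * PV_t at t = 4.0000: 47.373415
  t * PV_t at t = 4.5000: 52.429997
  t * PV_t at t = 5.0000: 4302.490575
Macaulay duration D = (sum_t t * PV_t) / P = 4576.514909 / 972.552023 = 4.705676


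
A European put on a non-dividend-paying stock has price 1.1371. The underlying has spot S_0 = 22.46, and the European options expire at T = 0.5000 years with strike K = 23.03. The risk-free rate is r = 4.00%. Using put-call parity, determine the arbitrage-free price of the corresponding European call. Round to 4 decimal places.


Answer: Call price = 1.0231

Derivation:
Put-call parity: C - P = S_0 * exp(-qT) - K * exp(-rT).
S_0 * exp(-qT) = 22.4600 * 1.00000000 = 22.46000000
K * exp(-rT) = 23.0300 * 0.98019867 = 22.57397545
C = P + S*exp(-qT) - K*exp(-rT)
C = 1.1371 + 22.46000000 - 22.57397545 = 1.0231


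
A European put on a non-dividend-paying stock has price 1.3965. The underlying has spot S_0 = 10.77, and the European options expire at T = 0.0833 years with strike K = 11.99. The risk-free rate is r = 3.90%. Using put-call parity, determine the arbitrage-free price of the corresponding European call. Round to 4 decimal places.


Answer: Call price = 0.2154

Derivation:
Put-call parity: C - P = S_0 * exp(-qT) - K * exp(-rT).
S_0 * exp(-qT) = 10.7700 * 1.00000000 = 10.77000000
K * exp(-rT) = 11.9900 * 0.99675657 = 11.95111129
C = P + S*exp(-qT) - K*exp(-rT)
C = 1.3965 + 10.77000000 - 11.95111129 = 0.2154


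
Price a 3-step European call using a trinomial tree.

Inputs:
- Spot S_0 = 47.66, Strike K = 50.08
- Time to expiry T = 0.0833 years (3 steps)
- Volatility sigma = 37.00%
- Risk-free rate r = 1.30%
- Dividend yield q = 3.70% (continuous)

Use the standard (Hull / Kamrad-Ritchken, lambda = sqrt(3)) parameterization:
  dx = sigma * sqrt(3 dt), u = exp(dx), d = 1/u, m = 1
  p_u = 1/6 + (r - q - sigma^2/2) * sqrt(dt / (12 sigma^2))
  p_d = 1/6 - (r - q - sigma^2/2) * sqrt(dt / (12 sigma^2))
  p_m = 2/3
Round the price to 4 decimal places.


Answer: Price = V(0,0) = 1.1298

Derivation:
dt = T/N = 0.027767; dx = sigma*sqrt(3*dt) = 0.106788
u = exp(dx) = 1.112699; d = 1/u = 0.898716
p_u = 0.154647, p_m = 0.666667, p_d = 0.178686
Discount per step: exp(-r*dt) = 0.999639
Stock lattice S(k, j) with j the centered position index:
  k=0: S(0,+0) = 47.6600
  k=1: S(1,-1) = 42.8328; S(1,+0) = 47.6600; S(1,+1) = 53.0312
  k=2: S(2,-2) = 38.4945; S(2,-1) = 42.8328; S(2,+0) = 47.6600; S(2,+1) = 53.0312; S(2,+2) = 59.0078
  k=3: S(3,-3) = 34.5956; S(3,-2) = 38.4945; S(3,-1) = 42.8328; S(3,+0) = 47.6600; S(3,+1) = 53.0312; S(3,+2) = 59.0078; S(3,+3) = 65.6579
Terminal payoffs V(N, j) = max(S_T - K, 0):
  V(3,-3) = 0.000000; V(3,-2) = 0.000000; V(3,-1) = 0.000000; V(3,+0) = 0.000000; V(3,+1) = 2.951226; V(3,+2) = 8.927783; V(3,+3) = 15.577890
Backward induction: V(k, j) = exp(-r*dt) * [p_u * V(k+1, j+1) + p_m * V(k+1, j) + p_d * V(k+1, j-1)]
  V(2,-2) = exp(-r*dt) * [p_u*0.000000 + p_m*0.000000 + p_d*0.000000] = 0.000000
  V(2,-1) = exp(-r*dt) * [p_u*0.000000 + p_m*0.000000 + p_d*0.000000] = 0.000000
  V(2,+0) = exp(-r*dt) * [p_u*2.951226 + p_m*0.000000 + p_d*0.000000] = 0.456235
  V(2,+1) = exp(-r*dt) * [p_u*8.927783 + p_m*2.951226 + p_d*0.000000] = 3.346934
  V(2,+2) = exp(-r*dt) * [p_u*15.577890 + p_m*8.927783 + p_d*2.951226] = 8.885071
  V(1,-1) = exp(-r*dt) * [p_u*0.456235 + p_m*0.000000 + p_d*0.000000] = 0.070530
  V(1,+0) = exp(-r*dt) * [p_u*3.346934 + p_m*0.456235 + p_d*0.000000] = 0.821455
  V(1,+1) = exp(-r*dt) * [p_u*8.885071 + p_m*3.346934 + p_d*0.456235] = 3.685535
  V(0,+0) = exp(-r*dt) * [p_u*3.685535 + p_m*0.821455 + p_d*0.070530] = 1.129790


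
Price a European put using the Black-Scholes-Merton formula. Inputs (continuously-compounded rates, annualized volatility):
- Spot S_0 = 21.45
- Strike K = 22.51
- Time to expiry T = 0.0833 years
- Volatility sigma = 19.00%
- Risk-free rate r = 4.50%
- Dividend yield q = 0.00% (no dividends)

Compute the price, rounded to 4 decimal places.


Answer: Price = 1.1175

Derivation:
d1 = (ln(S/K) + (r - q + 0.5*sigma^2) * T) / (sigma * sqrt(T)) = -0.78382672
d2 = d1 - sigma * sqrt(T) = -0.83866402
exp(-rT) = 0.99625852; exp(-qT) = 1.00000000
P = K * exp(-rT) * N(-d2) - S_0 * exp(-qT) * N(-d1)
N(-d1) = 0.78342910; N(-d2) = 0.79917106
P = 22.5100 * 0.99625852 * 0.79917106 - 21.4500 * 1.00000000 * 0.78342910 = 1.1175


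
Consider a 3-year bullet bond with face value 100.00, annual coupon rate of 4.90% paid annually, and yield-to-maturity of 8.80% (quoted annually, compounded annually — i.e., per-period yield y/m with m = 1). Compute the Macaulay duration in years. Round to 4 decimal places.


Coupon per period c = face * coupon_rate / m = 4.900000
Periods per year m = 1; per-period yield y/m = 0.088000
Number of cashflows N = 3
Cashflows (t years, CF_t, discount factor 1/(1+y/m)^(m*t), PV):
  t = 1.0000: CF_t = 4.900000, DF = 0.919118, PV = 4.503676
  t = 2.0000: CF_t = 4.900000, DF = 0.844777, PV = 4.139409
  t = 3.0000: CF_t = 104.900000, DF = 0.776450, PV = 81.449571
Price P = sum_t PV_t = 90.092656
Macaulay numerator sum_t t * PV_t:
  t * PV_t at t = 1.0000: 4.503676
  t * PV_t at t = 2.0000: 8.278817
  t * PV_t at t = 3.0000: 244.348714
Macaulay duration D = (sum_t t * PV_t) / P = 257.131207 / 90.092656 = 2.854075

Answer: Macaulay duration = 2.8541 years


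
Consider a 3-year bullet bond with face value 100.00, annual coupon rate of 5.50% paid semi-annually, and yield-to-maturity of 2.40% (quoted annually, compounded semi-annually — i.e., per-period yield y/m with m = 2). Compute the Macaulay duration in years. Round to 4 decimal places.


Answer: Macaulay duration = 2.8158 years

Derivation:
Coupon per period c = face * coupon_rate / m = 2.750000
Periods per year m = 2; per-period yield y/m = 0.012000
Number of cashflows N = 6
Cashflows (t years, CF_t, discount factor 1/(1+y/m)^(m*t), PV):
  t = 0.5000: CF_t = 2.750000, DF = 0.988142, PV = 2.717391
  t = 1.0000: CF_t = 2.750000, DF = 0.976425, PV = 2.685169
  t = 1.5000: CF_t = 2.750000, DF = 0.964847, PV = 2.653329
  t = 2.0000: CF_t = 2.750000, DF = 0.953406, PV = 2.621867
  t = 2.5000: CF_t = 2.750000, DF = 0.942101, PV = 2.590778
  t = 3.0000: CF_t = 102.750000, DF = 0.930930, PV = 95.653035
Price P = sum_t PV_t = 108.921570
Macaulay numerator sum_t t * PV_t:
  t * PV_t at t = 0.5000: 1.358696
  t * PV_t at t = 1.0000: 2.685169
  t * PV_t at t = 1.5000: 3.979994
  t * PV_t at t = 2.0000: 5.243734
  t * PV_t at t = 2.5000: 6.476944
  t * PV_t at t = 3.0000: 286.959106
Macaulay duration D = (sum_t t * PV_t) / P = 306.703642 / 108.921570 = 2.815821


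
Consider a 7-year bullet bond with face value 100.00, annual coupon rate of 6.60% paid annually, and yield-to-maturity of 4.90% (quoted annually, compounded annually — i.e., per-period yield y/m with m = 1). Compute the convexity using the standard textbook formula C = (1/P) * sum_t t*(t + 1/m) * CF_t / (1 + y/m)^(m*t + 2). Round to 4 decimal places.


Coupon per period c = face * coupon_rate / m = 6.600000
Periods per year m = 1; per-period yield y/m = 0.049000
Number of cashflows N = 7
Cashflows (t years, CF_t, discount factor 1/(1+y/m)^(m*t), PV):
  t = 1.0000: CF_t = 6.600000, DF = 0.953289, PV = 6.291706
  t = 2.0000: CF_t = 6.600000, DF = 0.908760, PV = 5.997814
  t = 3.0000: CF_t = 6.600000, DF = 0.866310, PV = 5.717649
  t = 4.0000: CF_t = 6.600000, DF = 0.825844, PV = 5.450571
  t = 5.0000: CF_t = 6.600000, DF = 0.787268, PV = 5.195968
  t = 6.0000: CF_t = 6.600000, DF = 0.750494, PV = 4.953259
  t = 7.0000: CF_t = 106.600000, DF = 0.715437, PV = 76.265617
Price P = sum_t PV_t = 109.872583
Convexity numerator sum_t t*(t + 1/m) * CF_t / (1+y/m)^(m*t + 2):
  t = 1.0000: term = 11.435297
  t = 2.0000: term = 32.703425
  t = 3.0000: term = 62.351620
  t = 4.0000: term = 99.065173
  t = 5.0000: term = 141.656587
  t = 6.0000: term = 189.055502
  t = 7.0000: term = 3881.198349
Convexity = (1/P) * sum = 4417.465952 / 109.872583 = 40.205353

Answer: Convexity = 40.2054


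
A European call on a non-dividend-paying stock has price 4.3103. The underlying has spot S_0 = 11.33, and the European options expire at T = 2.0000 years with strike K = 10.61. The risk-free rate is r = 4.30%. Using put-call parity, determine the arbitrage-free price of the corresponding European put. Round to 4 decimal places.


Put-call parity: C - P = S_0 * exp(-qT) - K * exp(-rT).
S_0 * exp(-qT) = 11.3300 * 1.00000000 = 11.33000000
K * exp(-rT) = 10.6100 * 0.91759423 = 9.73567479
P = C - S*exp(-qT) + K*exp(-rT)
P = 4.3103 - 11.33000000 + 9.73567479 = 2.7160

Answer: Put price = 2.7160


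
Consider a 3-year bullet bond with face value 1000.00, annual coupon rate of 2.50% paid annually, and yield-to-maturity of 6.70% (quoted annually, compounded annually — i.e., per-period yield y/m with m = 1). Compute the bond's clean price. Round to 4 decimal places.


Coupon per period c = face * coupon_rate / m = 25.000000
Periods per year m = 1; per-period yield y/m = 0.067000
Number of cashflows N = 3
Cashflows (t years, CF_t, discount factor 1/(1+y/m)^(m*t), PV):
  t = 1.0000: CF_t = 25.000000, DF = 0.937207, PV = 23.430178
  t = 2.0000: CF_t = 25.000000, DF = 0.878357, PV = 21.958930
  t = 3.0000: CF_t = 1025.000000, DF = 0.823203, PV = 843.782681
Price P = sum_t PV_t = 889.171789

Answer: Price = 889.1718


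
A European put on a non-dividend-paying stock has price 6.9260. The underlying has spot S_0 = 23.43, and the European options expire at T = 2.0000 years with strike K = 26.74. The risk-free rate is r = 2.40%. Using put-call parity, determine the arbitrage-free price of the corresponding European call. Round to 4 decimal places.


Put-call parity: C - P = S_0 * exp(-qT) - K * exp(-rT).
S_0 * exp(-qT) = 23.4300 * 1.00000000 = 23.43000000
K * exp(-rT) = 26.7400 * 0.95313379 = 25.48679747
C = P + S*exp(-qT) - K*exp(-rT)
C = 6.9260 + 23.43000000 - 25.48679747 = 4.8692

Answer: Call price = 4.8692


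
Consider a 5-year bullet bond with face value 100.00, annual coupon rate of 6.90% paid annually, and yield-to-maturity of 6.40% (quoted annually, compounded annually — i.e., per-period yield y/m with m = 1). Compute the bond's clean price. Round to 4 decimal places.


Coupon per period c = face * coupon_rate / m = 6.900000
Periods per year m = 1; per-period yield y/m = 0.064000
Number of cashflows N = 5
Cashflows (t years, CF_t, discount factor 1/(1+y/m)^(m*t), PV):
  t = 1.0000: CF_t = 6.900000, DF = 0.939850, PV = 6.484962
  t = 2.0000: CF_t = 6.900000, DF = 0.883317, PV = 6.094889
  t = 3.0000: CF_t = 6.900000, DF = 0.830185, PV = 5.728280
  t = 4.0000: CF_t = 6.900000, DF = 0.780249, PV = 5.383721
  t = 5.0000: CF_t = 106.900000, DF = 0.733317, PV = 78.391607
Price P = sum_t PV_t = 102.083460

Answer: Price = 102.0835


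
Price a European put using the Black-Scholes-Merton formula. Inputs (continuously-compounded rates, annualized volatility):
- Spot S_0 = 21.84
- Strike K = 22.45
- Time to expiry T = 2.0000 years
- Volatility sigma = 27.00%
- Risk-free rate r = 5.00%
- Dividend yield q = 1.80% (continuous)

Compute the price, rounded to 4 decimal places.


d1 = (ln(S/K) + (r - q + 0.5*sigma^2) * T) / (sigma * sqrt(T)) = 0.28638489
d2 = d1 - sigma * sqrt(T) = -0.09545277
exp(-rT) = 0.90483742; exp(-qT) = 0.96464029
P = K * exp(-rT) * N(-d2) - S_0 * exp(-qT) * N(-d1)
N(-d1) = 0.38729167; N(-d2) = 0.53802240
P = 22.4500 * 0.90483742 * 0.53802240 - 21.8400 * 0.96464029 * 0.38729167 = 2.7698

Answer: Price = 2.7698


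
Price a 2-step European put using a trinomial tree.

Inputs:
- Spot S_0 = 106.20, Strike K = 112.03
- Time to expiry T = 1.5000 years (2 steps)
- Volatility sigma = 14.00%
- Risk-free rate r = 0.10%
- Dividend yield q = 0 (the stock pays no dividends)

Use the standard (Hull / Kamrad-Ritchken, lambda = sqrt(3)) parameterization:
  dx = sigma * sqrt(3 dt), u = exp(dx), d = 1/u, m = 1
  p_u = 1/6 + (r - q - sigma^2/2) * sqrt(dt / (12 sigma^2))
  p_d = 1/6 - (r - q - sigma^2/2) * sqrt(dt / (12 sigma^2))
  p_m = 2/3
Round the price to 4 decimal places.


Answer: Price = V(0,0) = 10.6110

Derivation:
dt = T/N = 0.750000; dx = sigma*sqrt(3*dt) = 0.210000
u = exp(dx) = 1.233678; d = 1/u = 0.810584
p_u = 0.150952, p_m = 0.666667, p_d = 0.182381
Discount per step: exp(-r*dt) = 0.999250
Stock lattice S(k, j) with j the centered position index:
  k=0: S(0,+0) = 106.2000
  k=1: S(1,-1) = 86.0840; S(1,+0) = 106.2000; S(1,+1) = 131.0166
  k=2: S(2,-2) = 69.7784; S(2,-1) = 86.0840; S(2,+0) = 106.2000; S(2,+1) = 131.0166; S(2,+2) = 161.6323
Terminal payoffs V(N, j) = max(K - S_T, 0):
  V(2,-2) = 42.251628; V(2,-1) = 25.945953; V(2,+0) = 5.830000; V(2,+1) = 0.000000; V(2,+2) = 0.000000
Backward induction: V(k, j) = exp(-r*dt) * [p_u * V(k+1, j+1) + p_m * V(k+1, j) + p_d * V(k+1, j-1)]
  V(1,-1) = exp(-r*dt) * [p_u*5.830000 + p_m*25.945953 + p_d*42.251628] = 25.863841
  V(1,+0) = exp(-r*dt) * [p_u*0.000000 + p_m*5.830000 + p_d*25.945953] = 8.612253
  V(1,+1) = exp(-r*dt) * [p_u*0.000000 + p_m*0.000000 + p_d*5.830000] = 1.062484
  V(0,+0) = exp(-r*dt) * [p_u*1.062484 + p_m*8.612253 + p_d*25.863841] = 10.610997


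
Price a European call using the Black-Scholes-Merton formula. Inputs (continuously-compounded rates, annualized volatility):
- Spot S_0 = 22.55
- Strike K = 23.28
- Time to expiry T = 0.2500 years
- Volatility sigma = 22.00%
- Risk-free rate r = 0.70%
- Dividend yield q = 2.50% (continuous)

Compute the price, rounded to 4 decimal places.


d1 = (ln(S/K) + (r - q + 0.5*sigma^2) * T) / (sigma * sqrt(T)) = -0.27554143
d2 = d1 - sigma * sqrt(T) = -0.38554143
exp(-rT) = 0.99825153; exp(-qT) = 0.99376949
C = S_0 * exp(-qT) * N(d1) - K * exp(-rT) * N(d2)
N(d1) = 0.39145015; N(d2) = 0.34991816
C = 22.5500 * 0.99376949 * 0.39145015 - 23.2800 * 0.99825153 * 0.34991816 = 0.6404

Answer: Price = 0.6404


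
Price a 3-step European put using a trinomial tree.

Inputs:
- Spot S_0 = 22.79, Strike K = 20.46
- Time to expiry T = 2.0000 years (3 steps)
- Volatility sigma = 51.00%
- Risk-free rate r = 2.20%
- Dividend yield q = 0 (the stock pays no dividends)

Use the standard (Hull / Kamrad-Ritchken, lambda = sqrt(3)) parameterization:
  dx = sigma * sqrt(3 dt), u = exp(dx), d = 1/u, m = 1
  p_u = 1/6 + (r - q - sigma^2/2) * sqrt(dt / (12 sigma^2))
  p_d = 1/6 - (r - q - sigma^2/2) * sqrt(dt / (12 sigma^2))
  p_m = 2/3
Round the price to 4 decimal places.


dt = T/N = 0.666667; dx = sigma*sqrt(3*dt) = 0.721249
u = exp(dx) = 2.057001; d = 1/u = 0.486145
p_u = 0.116730, p_m = 0.666667, p_d = 0.216603
Discount per step: exp(-r*dt) = 0.985440
Stock lattice S(k, j) with j the centered position index:
  k=0: S(0,+0) = 22.7900
  k=1: S(1,-1) = 11.0792; S(1,+0) = 22.7900; S(1,+1) = 46.8790
  k=2: S(2,-2) = 5.3861; S(2,-1) = 11.0792; S(2,+0) = 22.7900; S(2,+1) = 46.8790; S(2,+2) = 96.4302
  k=3: S(3,-3) = 2.6184; S(3,-2) = 5.3861; S(3,-1) = 11.0792; S(3,+0) = 22.7900; S(3,+1) = 46.8790; S(3,+2) = 96.4302; S(3,+3) = 198.3570
Terminal payoffs V(N, j) = max(K - S_T, 0):
  V(3,-3) = 17.841569; V(3,-2) = 15.073887; V(3,-1) = 9.380762; V(3,+0) = 0.000000; V(3,+1) = 0.000000; V(3,+2) = 0.000000; V(3,+3) = 0.000000
Backward induction: V(k, j) = exp(-r*dt) * [p_u * V(k+1, j+1) + p_m * V(k+1, j) + p_d * V(k+1, j-1)]
  V(2,-2) = exp(-r*dt) * [p_u*9.380762 + p_m*15.073887 + p_d*17.841569] = 14.790294
  V(2,-1) = exp(-r*dt) * [p_u*0.000000 + p_m*9.380762 + p_d*15.073887] = 9.380302
  V(2,+0) = exp(-r*dt) * [p_u*0.000000 + p_m*0.000000 + p_d*9.380762] = 2.002319
  V(2,+1) = exp(-r*dt) * [p_u*0.000000 + p_m*0.000000 + p_d*0.000000] = 0.000000
  V(2,+2) = exp(-r*dt) * [p_u*0.000000 + p_m*0.000000 + p_d*0.000000] = 0.000000
  V(1,-1) = exp(-r*dt) * [p_u*2.002319 + p_m*9.380302 + p_d*14.790294] = 9.549794
  V(1,+0) = exp(-r*dt) * [p_u*0.000000 + p_m*2.002319 + p_d*9.380302] = 3.317665
  V(1,+1) = exp(-r*dt) * [p_u*0.000000 + p_m*0.000000 + p_d*2.002319] = 0.427394
  V(0,+0) = exp(-r*dt) * [p_u*0.427394 + p_m*3.317665 + p_d*9.549794] = 4.267137

Answer: Price = V(0,0) = 4.2671


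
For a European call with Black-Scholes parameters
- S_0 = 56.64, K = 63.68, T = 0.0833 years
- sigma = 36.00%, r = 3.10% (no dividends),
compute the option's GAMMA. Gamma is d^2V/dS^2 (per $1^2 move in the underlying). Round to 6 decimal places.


Answer: Gamma = 0.039032

Derivation:
d1 = -1.0507466372; d2 = -1.1546488990
phi(d1) = 0.2297019268; exp(-qT) = 1.0000000000; exp(-rT) = 0.9974210313
Gamma = exp(-qT) * phi(d1) / (S * sigma * sqrt(T)) = 1.0000000000 * 0.2297019268 / (56.6400 * 0.3600 * 0.2886173938) = 0.039032


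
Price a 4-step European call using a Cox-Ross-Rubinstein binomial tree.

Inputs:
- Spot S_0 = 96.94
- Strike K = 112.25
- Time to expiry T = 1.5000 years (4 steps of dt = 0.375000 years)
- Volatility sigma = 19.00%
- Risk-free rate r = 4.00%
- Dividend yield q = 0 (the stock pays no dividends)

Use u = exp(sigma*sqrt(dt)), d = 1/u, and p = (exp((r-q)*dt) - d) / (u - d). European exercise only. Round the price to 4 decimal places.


dt = T/N = 0.375000
u = exp(sigma*sqrt(dt)) = 1.123390; d = 1/u = 0.890163
p = (exp((r-q)*dt) - d) / (u - d) = 0.535745
Discount per step: exp(-r*dt) = 0.985112
Stock lattice S(k, i) with i counting down-moves:
  k=0: S(0,0) = 96.9400
  k=1: S(1,0) = 108.9014; S(1,1) = 86.2924
  k=2: S(2,0) = 122.3387; S(2,1) = 96.9400; S(2,2) = 76.8143
  k=3: S(3,0) = 137.4341; S(3,1) = 108.9014; S(3,2) = 86.2924; S(3,3) = 68.3772
  k=4: S(4,0) = 154.3921; S(4,1) = 122.3387; S(4,2) = 96.9400; S(4,3) = 76.8143; S(4,4) = 60.8669
Terminal payoffs V(N, i) = max(S_T - K, 0):
  V(4,0) = 42.142071; V(4,1) = 10.088740; V(4,2) = 0.000000; V(4,3) = 0.000000; V(4,4) = 0.000000
Backward induction: V(k, i) = exp(-r*dt) * [p * V(k+1, i) + (1-p) * V(k+1, i+1)].
  V(3,0) = exp(-r*dt) * [p*42.142071 + (1-p)*10.088740] = 26.855283
  V(3,1) = exp(-r*dt) * [p*10.088740 + (1-p)*0.000000] = 5.324521
  V(3,2) = exp(-r*dt) * [p*0.000000 + (1-p)*0.000000] = 0.000000
  V(3,3) = exp(-r*dt) * [p*0.000000 + (1-p)*0.000000] = 0.000000
  V(2,0) = exp(-r*dt) * [p*26.855283 + (1-p)*5.324521] = 16.608512
  V(2,1) = exp(-r*dt) * [p*5.324521 + (1-p)*0.000000] = 2.810116
  V(2,2) = exp(-r*dt) * [p*0.000000 + (1-p)*0.000000] = 0.000000
  V(1,0) = exp(-r*dt) * [p*16.608512 + (1-p)*2.810116] = 10.050640
  V(1,1) = exp(-r*dt) * [p*2.810116 + (1-p)*0.000000] = 1.483091
  V(0,0) = exp(-r*dt) * [p*10.050640 + (1-p)*1.483091] = 5.982695

Answer: Price = V(0,0) = 5.9827


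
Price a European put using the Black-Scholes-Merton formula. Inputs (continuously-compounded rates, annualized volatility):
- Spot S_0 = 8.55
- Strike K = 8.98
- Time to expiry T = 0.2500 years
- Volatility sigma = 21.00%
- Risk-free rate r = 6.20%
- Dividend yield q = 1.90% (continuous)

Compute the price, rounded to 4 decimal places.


Answer: Price = 0.5533

Derivation:
d1 = (ln(S/K) + (r - q + 0.5*sigma^2) * T) / (sigma * sqrt(T)) = -0.31243904
d2 = d1 - sigma * sqrt(T) = -0.41743904
exp(-rT) = 0.98461951; exp(-qT) = 0.99526126
P = K * exp(-rT) * N(-d2) - S_0 * exp(-qT) * N(-d1)
N(-d1) = 0.62264656; N(-d2) = 0.66182135
P = 8.9800 * 0.98461951 * 0.66182135 - 8.5500 * 0.99526126 * 0.62264656 = 0.5533


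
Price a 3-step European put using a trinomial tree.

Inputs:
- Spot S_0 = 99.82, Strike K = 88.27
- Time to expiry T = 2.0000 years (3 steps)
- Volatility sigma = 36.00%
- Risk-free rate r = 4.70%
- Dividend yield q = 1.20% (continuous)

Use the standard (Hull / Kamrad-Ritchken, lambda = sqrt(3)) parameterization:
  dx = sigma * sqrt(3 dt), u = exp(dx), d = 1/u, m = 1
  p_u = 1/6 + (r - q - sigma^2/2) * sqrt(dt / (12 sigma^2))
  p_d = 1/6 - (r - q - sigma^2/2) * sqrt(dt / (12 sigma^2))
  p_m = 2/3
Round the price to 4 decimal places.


dt = T/N = 0.666667; dx = sigma*sqrt(3*dt) = 0.509117
u = exp(dx) = 1.663821; d = 1/u = 0.601026
p_u = 0.147156, p_m = 0.666667, p_d = 0.186178
Discount per step: exp(-r*dt) = 0.969152
Stock lattice S(k, j) with j the centered position index:
  k=0: S(0,+0) = 99.8200
  k=1: S(1,-1) = 59.9944; S(1,+0) = 99.8200; S(1,+1) = 166.0826
  k=2: S(2,-2) = 36.0582; S(2,-1) = 59.9944; S(2,+0) = 99.8200; S(2,+1) = 166.0826; S(2,+2) = 276.3318
  k=3: S(3,-3) = 21.6719; S(3,-2) = 36.0582; S(3,-1) = 59.9944; S(3,+0) = 99.8200; S(3,+1) = 166.0826; S(3,+2) = 276.3318; S(3,+3) = 459.7667
Terminal payoffs V(N, j) = max(K - S_T, 0):
  V(3,-3) = 66.598069; V(3,-2) = 52.211782; V(3,-1) = 28.275573; V(3,+0) = 0.000000; V(3,+1) = 0.000000; V(3,+2) = 0.000000; V(3,+3) = 0.000000
Backward induction: V(k, j) = exp(-r*dt) * [p_u * V(k+1, j+1) + p_m * V(k+1, j) + p_d * V(k+1, j-1)]
  V(2,-2) = exp(-r*dt) * [p_u*28.275573 + p_m*52.211782 + p_d*66.598069] = 49.783264
  V(2,-1) = exp(-r*dt) * [p_u*0.000000 + p_m*28.275573 + p_d*52.211782] = 27.689699
  V(2,+0) = exp(-r*dt) * [p_u*0.000000 + p_m*0.000000 + p_d*28.275573] = 5.101888
  V(2,+1) = exp(-r*dt) * [p_u*0.000000 + p_m*0.000000 + p_d*0.000000] = 0.000000
  V(2,+2) = exp(-r*dt) * [p_u*0.000000 + p_m*0.000000 + p_d*0.000000] = 0.000000
  V(1,-1) = exp(-r*dt) * [p_u*5.101888 + p_m*27.689699 + p_d*49.783264] = 27.600589
  V(1,+0) = exp(-r*dt) * [p_u*0.000000 + p_m*5.101888 + p_d*27.689699] = 8.292514
  V(1,+1) = exp(-r*dt) * [p_u*0.000000 + p_m*0.000000 + p_d*5.101888] = 0.920556
  V(0,+0) = exp(-r*dt) * [p_u*0.920556 + p_m*8.292514 + p_d*27.600589] = 10.469190

Answer: Price = V(0,0) = 10.4692


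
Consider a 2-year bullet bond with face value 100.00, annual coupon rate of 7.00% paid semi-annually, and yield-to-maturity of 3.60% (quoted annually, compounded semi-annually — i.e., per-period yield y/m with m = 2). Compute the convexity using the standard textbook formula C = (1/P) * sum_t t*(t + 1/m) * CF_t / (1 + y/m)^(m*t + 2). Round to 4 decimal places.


Coupon per period c = face * coupon_rate / m = 3.500000
Periods per year m = 2; per-period yield y/m = 0.018000
Number of cashflows N = 4
Cashflows (t years, CF_t, discount factor 1/(1+y/m)^(m*t), PV):
  t = 0.5000: CF_t = 3.500000, DF = 0.982318, PV = 3.438114
  t = 1.0000: CF_t = 3.500000, DF = 0.964949, PV = 3.377322
  t = 1.5000: CF_t = 3.500000, DF = 0.947887, PV = 3.317605
  t = 2.0000: CF_t = 103.500000, DF = 0.931127, PV = 96.371637
Price P = sum_t PV_t = 106.504679
Convexity numerator sum_t t*(t + 1/m) * CF_t / (1+y/m)^(m*t + 2):
  t = 0.5000: term = 1.658803
  t = 1.0000: term = 4.888416
  t = 1.5000: term = 9.603961
  t = 2.0000: term = 464.968665
Convexity = (1/P) * sum = 481.119846 / 106.504679 = 4.517359

Answer: Convexity = 4.5174


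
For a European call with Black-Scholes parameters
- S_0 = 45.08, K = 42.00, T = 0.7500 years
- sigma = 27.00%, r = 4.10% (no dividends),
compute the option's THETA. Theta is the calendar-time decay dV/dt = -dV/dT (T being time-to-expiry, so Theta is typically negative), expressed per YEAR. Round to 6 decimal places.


d1 = 0.5510768584; d2 = 0.3172499994
phi(d1) = 0.3427406003; exp(-qT) = 1.0000000000; exp(-rT) = 0.9697179723
Theta = -S*exp(-qT)*phi(d1)*sigma/(2*sqrt(T)) - r*K*exp(-rT)*N(d2) + q*S*exp(-qT)*N(d1)
N(d1) = 0.7092095058; N(d2) = 0.6244730431; sqrt(T) = 0.8660254038
Term 1 = -45.0800 * 1.0000000000 * 0.3427406003 * 0.2700 / (2 * 0.8660254038) = -2.4085329785
Term 2 = -0.0410 * 42.0000 * 0.9697179723 * 0.6244730431 = -1.0427790264
Term 3 = 0 (no dividend yield, q = 0)
Theta = -2.4085329785 + (-1.0427790264) + (0.0000000000) = -3.451312

Answer: Theta = -3.451312


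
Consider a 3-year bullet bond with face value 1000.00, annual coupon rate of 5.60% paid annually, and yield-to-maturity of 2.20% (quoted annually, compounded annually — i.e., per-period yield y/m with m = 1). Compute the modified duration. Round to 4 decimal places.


Coupon per period c = face * coupon_rate / m = 56.000000
Periods per year m = 1; per-period yield y/m = 0.022000
Number of cashflows N = 3
Cashflows (t years, CF_t, discount factor 1/(1+y/m)^(m*t), PV):
  t = 1.0000: CF_t = 56.000000, DF = 0.978474, PV = 54.794521
  t = 2.0000: CF_t = 56.000000, DF = 0.957411, PV = 53.614991
  t = 3.0000: CF_t = 1056.000000, DF = 0.936801, PV = 989.261781
Price P = sum_t PV_t = 1097.671292
First compute Macaulay numerator sum_t t * PV_t:
  t * PV_t at t = 1.0000: 54.794521
  t * PV_t at t = 2.0000: 107.229982
  t * PV_t at t = 3.0000: 2967.785342
Macaulay duration D = 3129.809844 / 1097.671292 = 2.851318
Modified duration = D / (1 + y/m) = 2.851318 / (1 + 0.022000) = 2.789939

Answer: Modified duration = 2.7899


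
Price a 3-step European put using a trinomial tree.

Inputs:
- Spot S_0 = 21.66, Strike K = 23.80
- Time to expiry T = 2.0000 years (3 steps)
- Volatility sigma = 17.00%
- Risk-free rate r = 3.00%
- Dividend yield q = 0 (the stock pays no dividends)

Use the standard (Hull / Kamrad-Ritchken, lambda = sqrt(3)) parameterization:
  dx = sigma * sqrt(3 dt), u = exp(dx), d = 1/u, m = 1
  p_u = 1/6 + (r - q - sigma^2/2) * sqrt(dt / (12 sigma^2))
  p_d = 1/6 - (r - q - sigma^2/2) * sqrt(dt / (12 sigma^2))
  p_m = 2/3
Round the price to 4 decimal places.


dt = T/N = 0.666667; dx = sigma*sqrt(3*dt) = 0.240416
u = exp(dx) = 1.271778; d = 1/u = 0.786300
p_u = 0.188226, p_m = 0.666667, p_d = 0.145107
Discount per step: exp(-r*dt) = 0.980199
Stock lattice S(k, j) with j the centered position index:
  k=0: S(0,+0) = 21.6600
  k=1: S(1,-1) = 17.0313; S(1,+0) = 21.6600; S(1,+1) = 27.5467
  k=2: S(2,-2) = 13.3917; S(2,-1) = 17.0313; S(2,+0) = 21.6600; S(2,+1) = 27.5467; S(2,+2) = 35.0333
  k=3: S(3,-3) = 10.5299; S(3,-2) = 13.3917; S(3,-1) = 17.0313; S(3,+0) = 21.6600; S(3,+1) = 27.5467; S(3,+2) = 35.0333; S(3,+3) = 44.5546
Terminal payoffs V(N, j) = max(K - S_T, 0):
  V(3,-3) = 13.270105; V(3,-2) = 10.408306; V(3,-1) = 6.768732; V(3,+0) = 2.140000; V(3,+1) = 0.000000; V(3,+2) = 0.000000; V(3,+3) = 0.000000
Backward induction: V(k, j) = exp(-r*dt) * [p_u * V(k+1, j+1) + p_m * V(k+1, j) + p_d * V(k+1, j-1)]
  V(2,-2) = exp(-r*dt) * [p_u*6.768732 + p_m*10.408306 + p_d*13.270105] = 9.937753
  V(2,-1) = exp(-r*dt) * [p_u*2.140000 + p_m*6.768732 + p_d*10.408306] = 6.298374
  V(2,+0) = exp(-r*dt) * [p_u*0.000000 + p_m*2.140000 + p_d*6.768732] = 2.361157
  V(2,+1) = exp(-r*dt) * [p_u*0.000000 + p_m*0.000000 + p_d*2.140000] = 0.304380
  V(2,+2) = exp(-r*dt) * [p_u*0.000000 + p_m*0.000000 + p_d*0.000000] = 0.000000
  V(1,-1) = exp(-r*dt) * [p_u*2.361157 + p_m*6.298374 + p_d*9.937753] = 5.964885
  V(1,+0) = exp(-r*dt) * [p_u*0.304380 + p_m*2.361157 + p_d*6.298374] = 2.494933
  V(1,+1) = exp(-r*dt) * [p_u*0.000000 + p_m*0.304380 + p_d*2.361157] = 0.534738
  V(0,+0) = exp(-r*dt) * [p_u*0.534738 + p_m*2.494933 + p_d*5.964885] = 2.577419

Answer: Price = V(0,0) = 2.5774


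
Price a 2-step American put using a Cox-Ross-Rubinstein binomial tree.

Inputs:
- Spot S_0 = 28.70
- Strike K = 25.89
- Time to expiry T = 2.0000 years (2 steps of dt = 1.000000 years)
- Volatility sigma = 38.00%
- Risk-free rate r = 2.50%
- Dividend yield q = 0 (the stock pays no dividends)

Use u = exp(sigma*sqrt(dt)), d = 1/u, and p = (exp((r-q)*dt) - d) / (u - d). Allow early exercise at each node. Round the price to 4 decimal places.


Answer: Price = V(0,0) = 3.7372

Derivation:
dt = T/N = 1.000000
u = exp(sigma*sqrt(dt)) = 1.462285; d = 1/u = 0.683861
p = (exp((r-q)*dt) - d) / (u - d) = 0.438648
Discount per step: exp(-r*dt) = 0.975310
Stock lattice S(k, i) with i counting down-moves:
  k=0: S(0,0) = 28.7000
  k=1: S(1,0) = 41.9676; S(1,1) = 19.6268
  k=2: S(2,0) = 61.3685; S(2,1) = 28.7000; S(2,2) = 13.4220
Terminal payoffs V(N, i) = max(K - S_T, 0):
  V(2,0) = 0.000000; V(2,1) = 0.000000; V(2,2) = 12.467974
Backward induction: V(k, i) = exp(-r*dt) * [p * V(k+1, i) + (1-p) * V(k+1, i+1)]; then take max(V_cont, immediate exercise) for American.
  V(1,0) = exp(-r*dt) * [p*0.000000 + (1-p)*0.000000] = 0.000000; exercise = 0.000000; V(1,0) = max -> 0.000000
  V(1,1) = exp(-r*dt) * [p*0.000000 + (1-p)*12.467974] = 6.826119; exercise = 6.263178; V(1,1) = max -> 6.826119
  V(0,0) = exp(-r*dt) * [p*0.000000 + (1-p)*6.826119] = 3.737247; exercise = 0.000000; V(0,0) = max -> 3.737247


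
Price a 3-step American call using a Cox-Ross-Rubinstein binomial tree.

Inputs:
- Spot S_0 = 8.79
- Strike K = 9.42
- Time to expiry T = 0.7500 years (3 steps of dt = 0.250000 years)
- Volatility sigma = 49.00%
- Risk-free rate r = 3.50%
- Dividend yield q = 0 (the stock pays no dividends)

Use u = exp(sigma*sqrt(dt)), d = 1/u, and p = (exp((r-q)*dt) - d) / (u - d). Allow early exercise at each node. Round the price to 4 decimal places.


Answer: Price = V(0,0) = 1.4271

Derivation:
dt = T/N = 0.250000
u = exp(sigma*sqrt(dt)) = 1.277621; d = 1/u = 0.782705
p = (exp((r-q)*dt) - d) / (u - d) = 0.456812
Discount per step: exp(-r*dt) = 0.991288
Stock lattice S(k, i) with i counting down-moves:
  k=0: S(0,0) = 8.7900
  k=1: S(1,0) = 11.2303; S(1,1) = 6.8800
  k=2: S(2,0) = 14.3481; S(2,1) = 8.7900; S(2,2) = 5.3850
  k=3: S(3,0) = 18.3314; S(3,1) = 11.2303; S(3,2) = 6.8800; S(3,3) = 4.2149
Terminal payoffs V(N, i) = max(S_T - K, 0):
  V(3,0) = 8.911387; V(3,1) = 1.810291; V(3,2) = 0.000000; V(3,3) = 0.000000
Backward induction: V(k, i) = exp(-r*dt) * [p * V(k+1, i) + (1-p) * V(k+1, i+1)]; then take max(V_cont, immediate exercise) for American.
  V(2,0) = exp(-r*dt) * [p*8.911387 + (1-p)*1.810291] = 5.010125; exercise = 4.928060; V(2,0) = max -> 5.010125
  V(2,1) = exp(-r*dt) * [p*1.810291 + (1-p)*0.000000] = 0.819758; exercise = 0.000000; V(2,1) = max -> 0.819758
  V(2,2) = exp(-r*dt) * [p*0.000000 + (1-p)*0.000000] = 0.000000; exercise = 0.000000; V(2,2) = max -> 0.000000
  V(1,0) = exp(-r*dt) * [p*5.010125 + (1-p)*0.819758] = 2.710150; exercise = 1.810291; V(1,0) = max -> 2.710150
  V(1,1) = exp(-r*dt) * [p*0.819758 + (1-p)*0.000000] = 0.371213; exercise = 0.000000; V(1,1) = max -> 0.371213
  V(0,0) = exp(-r*dt) * [p*2.710150 + (1-p)*0.371213] = 1.427125; exercise = 0.000000; V(0,0) = max -> 1.427125


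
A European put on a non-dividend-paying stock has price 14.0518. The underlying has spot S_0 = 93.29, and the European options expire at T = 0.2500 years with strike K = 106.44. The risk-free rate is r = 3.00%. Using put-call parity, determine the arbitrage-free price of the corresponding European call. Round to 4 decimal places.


Answer: Call price = 1.6971

Derivation:
Put-call parity: C - P = S_0 * exp(-qT) - K * exp(-rT).
S_0 * exp(-qT) = 93.2900 * 1.00000000 = 93.29000000
K * exp(-rT) = 106.4400 * 0.99252805 = 105.64468615
C = P + S*exp(-qT) - K*exp(-rT)
C = 14.0518 + 93.29000000 - 105.64468615 = 1.6971


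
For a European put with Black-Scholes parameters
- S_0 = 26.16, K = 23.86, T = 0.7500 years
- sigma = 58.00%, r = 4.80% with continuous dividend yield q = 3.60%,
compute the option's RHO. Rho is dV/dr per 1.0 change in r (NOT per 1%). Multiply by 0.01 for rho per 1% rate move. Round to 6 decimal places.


d1 = 0.4522804928; d2 = -0.0500142414
phi(d1) = 0.3601562351; exp(-qT) = 0.9733612415; exp(-rT) = 0.9646402935
N(-d2) = 0.5199444802
Rho = -K*T*exp(-rT)*N(-d2) = -23.8600 * 0.7500 * 0.9646402935 * 0.5199444802 = -8.975405

Answer: Rho = -8.975405


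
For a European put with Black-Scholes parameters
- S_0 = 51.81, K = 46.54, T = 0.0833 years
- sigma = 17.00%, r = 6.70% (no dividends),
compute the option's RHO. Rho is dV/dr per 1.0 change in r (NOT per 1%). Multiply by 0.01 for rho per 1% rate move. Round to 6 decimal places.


d1 = 2.3245879555; d2 = 2.2755229986
phi(d1) = 0.0267614432; exp(-qT) = 1.0000000000; exp(-rT) = 0.9944344454
N(-d2) = 0.0114372873
Rho = -K*T*exp(-rT)*N(-d2) = -46.5400 * 0.0833 * 0.9944344454 * 0.0114372873 = -0.044093

Answer: Rho = -0.044093


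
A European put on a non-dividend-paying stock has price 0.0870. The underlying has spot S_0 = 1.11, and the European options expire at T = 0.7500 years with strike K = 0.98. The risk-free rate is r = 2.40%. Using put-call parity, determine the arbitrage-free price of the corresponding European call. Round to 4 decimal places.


Answer: Call price = 0.2345

Derivation:
Put-call parity: C - P = S_0 * exp(-qT) - K * exp(-rT).
S_0 * exp(-qT) = 1.1100 * 1.00000000 = 1.11000000
K * exp(-rT) = 0.9800 * 0.98216103 = 0.96251781
C = P + S*exp(-qT) - K*exp(-rT)
C = 0.0870 + 1.11000000 - 0.96251781 = 0.2345


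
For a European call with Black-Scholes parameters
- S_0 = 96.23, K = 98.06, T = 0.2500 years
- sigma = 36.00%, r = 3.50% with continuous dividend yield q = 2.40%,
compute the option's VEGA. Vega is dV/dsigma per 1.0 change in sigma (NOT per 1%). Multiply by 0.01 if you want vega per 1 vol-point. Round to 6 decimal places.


d1 = 0.0006201286; d2 = -0.1793798714
phi(d1) = 0.3989422037; exp(-qT) = 0.9940179641; exp(-rT) = 0.9912881698
Vega = S * exp(-qT) * phi(d1) * sqrt(T) = 96.2300 * 0.9940179641 * 0.3989422037 * 0.5000000000 = 19.080278

Answer: Vega = 19.080278


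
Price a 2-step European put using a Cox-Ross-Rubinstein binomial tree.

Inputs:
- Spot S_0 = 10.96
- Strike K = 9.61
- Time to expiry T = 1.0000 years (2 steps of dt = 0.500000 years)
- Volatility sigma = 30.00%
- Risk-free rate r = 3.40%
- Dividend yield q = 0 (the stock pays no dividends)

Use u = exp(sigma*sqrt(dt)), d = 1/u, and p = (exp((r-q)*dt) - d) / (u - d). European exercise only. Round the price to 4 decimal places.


Answer: Price = V(0,0) = 0.6199

Derivation:
dt = T/N = 0.500000
u = exp(sigma*sqrt(dt)) = 1.236311; d = 1/u = 0.808858
p = (exp((r-q)*dt) - d) / (u - d) = 0.487275
Discount per step: exp(-r*dt) = 0.983144
Stock lattice S(k, i) with i counting down-moves:
  k=0: S(0,0) = 10.9600
  k=1: S(1,0) = 13.5500; S(1,1) = 8.8651
  k=2: S(2,0) = 16.7520; S(2,1) = 10.9600; S(2,2) = 7.1706
Terminal payoffs V(N, i) = max(K - S_T, 0):
  V(2,0) = 0.000000; V(2,1) = 0.000000; V(2,2) = 2.439408
Backward induction: V(k, i) = exp(-r*dt) * [p * V(k+1, i) + (1-p) * V(k+1, i+1)].
  V(1,0) = exp(-r*dt) * [p*0.000000 + (1-p)*0.000000] = 0.000000
  V(1,1) = exp(-r*dt) * [p*0.000000 + (1-p)*2.439408] = 1.229662
  V(0,0) = exp(-r*dt) * [p*0.000000 + (1-p)*1.229662] = 0.619850


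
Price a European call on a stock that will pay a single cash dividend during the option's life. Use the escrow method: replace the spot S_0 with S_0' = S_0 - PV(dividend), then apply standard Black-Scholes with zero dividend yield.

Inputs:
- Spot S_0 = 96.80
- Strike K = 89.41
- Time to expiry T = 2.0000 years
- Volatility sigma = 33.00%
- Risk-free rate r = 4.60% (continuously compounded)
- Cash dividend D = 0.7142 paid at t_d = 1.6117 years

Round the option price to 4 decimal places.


Answer: Price = 24.6725

Derivation:
PV(D) = D * exp(-r * t_d) = 0.7142 * 0.92854336 = 0.66316567
S_0' = S_0 - PV(D) = 96.8000 - 0.66316567 = 96.13683433
d1 = (ln(S_0'/K) + (r + sigma^2/2)*T) / (sigma*sqrt(T)) = 0.58591297
d2 = d1 - sigma*sqrt(T) = 0.11922249
exp(-rT) = 0.91210515
N(d1) = 0.72103300; N(d2) = 0.54745046
C = S_0' * N(d1) - K * exp(-rT) * N(d2) = 96.13683433 * 0.72103300 - 89.4100 * 0.91210515 * 0.54745046 = 24.6725
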